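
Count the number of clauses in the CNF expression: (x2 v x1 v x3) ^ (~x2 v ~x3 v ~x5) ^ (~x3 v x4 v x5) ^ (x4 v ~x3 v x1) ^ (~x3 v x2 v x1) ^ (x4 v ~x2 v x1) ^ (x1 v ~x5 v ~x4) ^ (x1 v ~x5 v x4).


Each group enclosed in parentheses joined by ^ is one clause.
Counting the conjuncts: 8 clauses.

8


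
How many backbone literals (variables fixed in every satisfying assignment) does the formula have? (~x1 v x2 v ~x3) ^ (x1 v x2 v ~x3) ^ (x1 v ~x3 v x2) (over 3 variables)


Find all satisfying assignments: 6 model(s).
Check which variables have the same value in every model.
No variable is fixed across all models.
Backbone size = 0.

0


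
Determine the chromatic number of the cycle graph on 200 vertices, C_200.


A cycle on an even number of vertices is bipartite: alternate two colors around the cycle.
Since 200 is even, two colors suffice, and at least two are needed because the graph has edges.
Chromatic number = 2.

2


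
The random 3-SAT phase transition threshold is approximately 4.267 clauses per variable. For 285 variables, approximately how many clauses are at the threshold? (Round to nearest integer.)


The 3-SAT phase transition occurs at approximately 4.267 clauses per variable.
m = 4.267 * 285 = 1216.095.
Rounded to nearest integer: 1216.

1216


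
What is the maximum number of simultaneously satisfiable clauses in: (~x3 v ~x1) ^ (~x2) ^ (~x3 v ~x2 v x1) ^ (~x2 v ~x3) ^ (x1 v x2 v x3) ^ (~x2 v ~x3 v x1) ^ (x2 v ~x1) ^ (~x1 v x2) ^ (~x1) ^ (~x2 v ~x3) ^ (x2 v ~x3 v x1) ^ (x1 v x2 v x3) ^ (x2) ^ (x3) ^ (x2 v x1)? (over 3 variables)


Enumerate all 8 truth assignments.
For each, count how many of the 15 clauses are satisfied.
The formula is not fully satisfiable, so the maximum is below 15.
Maximum simultaneously satisfiable clauses = 13.

13


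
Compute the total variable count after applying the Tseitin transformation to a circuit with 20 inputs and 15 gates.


The Tseitin transformation introduces one auxiliary variable per gate.
Total variables = inputs + gates = 20 + 15 = 35.

35


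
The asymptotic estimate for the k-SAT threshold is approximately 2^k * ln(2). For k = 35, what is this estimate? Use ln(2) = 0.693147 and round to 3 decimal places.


Using the asymptotic formula: threshold ~ 2^k * ln(2).
2^35 = 34359738368.
34359738368 * 0.693147 = 23816349570.564.

23816349570.564


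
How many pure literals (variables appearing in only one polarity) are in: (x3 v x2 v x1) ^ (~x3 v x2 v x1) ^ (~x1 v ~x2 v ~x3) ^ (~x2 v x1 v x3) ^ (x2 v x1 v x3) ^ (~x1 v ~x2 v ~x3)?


A pure literal appears in only one polarity across all clauses.
No pure literals found.
Count = 0.

0


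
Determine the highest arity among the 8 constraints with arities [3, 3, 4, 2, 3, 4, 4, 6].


The arities are: 3, 3, 4, 2, 3, 4, 4, 6.
Scan for the maximum value.
Maximum arity = 6.

6


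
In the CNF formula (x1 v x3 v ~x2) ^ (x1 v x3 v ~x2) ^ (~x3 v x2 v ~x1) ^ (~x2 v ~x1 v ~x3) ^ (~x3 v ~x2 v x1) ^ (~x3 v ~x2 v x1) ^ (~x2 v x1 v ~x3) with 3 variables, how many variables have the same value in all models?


Find all satisfying assignments: 4 model(s).
Check which variables have the same value in every model.
No variable is fixed across all models.
Backbone size = 0.

0


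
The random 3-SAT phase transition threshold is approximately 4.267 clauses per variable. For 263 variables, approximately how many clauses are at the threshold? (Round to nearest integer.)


The 3-SAT phase transition occurs at approximately 4.267 clauses per variable.
m = 4.267 * 263 = 1122.221.
Rounded to nearest integer: 1122.

1122


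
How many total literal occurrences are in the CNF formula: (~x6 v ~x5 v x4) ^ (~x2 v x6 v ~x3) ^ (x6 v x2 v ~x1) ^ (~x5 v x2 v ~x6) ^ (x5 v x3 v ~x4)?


Clause lengths: 3, 3, 3, 3, 3.
Sum = 3 + 3 + 3 + 3 + 3 = 15.

15


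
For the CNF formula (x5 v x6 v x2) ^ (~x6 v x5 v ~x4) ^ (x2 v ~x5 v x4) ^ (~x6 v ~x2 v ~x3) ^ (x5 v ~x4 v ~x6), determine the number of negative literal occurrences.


Scan each clause for negated literals.
Clause 1: 0 negative; Clause 2: 2 negative; Clause 3: 1 negative; Clause 4: 3 negative; Clause 5: 2 negative.
Total negative literal occurrences = 8.

8


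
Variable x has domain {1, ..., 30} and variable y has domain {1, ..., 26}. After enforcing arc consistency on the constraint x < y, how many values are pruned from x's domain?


For the constraint x < y, x needs a supporting value in y's domain.
x can be at most 25 (one less than y's maximum).
Valid x values from domain: 25 out of 30.
Pruned = 30 - 25 = 5.

5


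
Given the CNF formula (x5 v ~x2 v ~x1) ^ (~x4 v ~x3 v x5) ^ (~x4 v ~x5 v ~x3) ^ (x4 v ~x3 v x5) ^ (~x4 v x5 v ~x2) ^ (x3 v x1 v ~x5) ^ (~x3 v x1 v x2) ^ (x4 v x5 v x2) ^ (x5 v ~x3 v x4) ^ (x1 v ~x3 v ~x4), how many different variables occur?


Identify each distinct variable in the formula.
Variables found: x1, x2, x3, x4, x5.
Total distinct variables = 5.

5


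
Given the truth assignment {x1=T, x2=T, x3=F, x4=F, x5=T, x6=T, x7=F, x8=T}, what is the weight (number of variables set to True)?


The weight is the number of variables assigned True.
True variables: x1, x2, x5, x6, x8.
Weight = 5.

5


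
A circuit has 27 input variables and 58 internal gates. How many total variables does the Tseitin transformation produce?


The Tseitin transformation introduces one auxiliary variable per gate.
Total variables = inputs + gates = 27 + 58 = 85.

85


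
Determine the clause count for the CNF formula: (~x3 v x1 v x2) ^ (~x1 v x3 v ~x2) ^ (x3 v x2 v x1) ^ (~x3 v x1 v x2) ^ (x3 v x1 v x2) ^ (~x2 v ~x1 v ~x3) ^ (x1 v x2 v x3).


Each group enclosed in parentheses joined by ^ is one clause.
Counting the conjuncts: 7 clauses.

7


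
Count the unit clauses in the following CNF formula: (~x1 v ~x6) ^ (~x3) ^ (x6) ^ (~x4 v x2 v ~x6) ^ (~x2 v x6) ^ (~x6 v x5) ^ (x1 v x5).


A unit clause contains exactly one literal.
Unit clauses found: (~x3), (x6).
Count = 2.

2


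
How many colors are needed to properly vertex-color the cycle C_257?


An odd cycle cannot be 2-colored: alternating two colors around the cycle returns to the start with a conflict.
Since 257 is odd, three colors are required (and three suffice).
Chromatic number = 3.

3


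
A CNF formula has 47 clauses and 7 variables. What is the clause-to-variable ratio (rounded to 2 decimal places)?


Clause-to-variable ratio = clauses / variables.
47 / 7 = 6.71.

6.71


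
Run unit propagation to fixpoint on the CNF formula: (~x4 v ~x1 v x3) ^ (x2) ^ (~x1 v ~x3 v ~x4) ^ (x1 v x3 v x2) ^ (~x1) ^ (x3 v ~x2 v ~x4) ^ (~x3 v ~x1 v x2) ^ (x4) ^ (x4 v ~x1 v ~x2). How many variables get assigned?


Unit propagation repeatedly assigns the literal in any unit clause, then simplifies.
Assignments in order: x2 = T, x1 = F, x4 = T, x3 = T.
No further unit clauses remain.
Total variables assigned = 4.

4


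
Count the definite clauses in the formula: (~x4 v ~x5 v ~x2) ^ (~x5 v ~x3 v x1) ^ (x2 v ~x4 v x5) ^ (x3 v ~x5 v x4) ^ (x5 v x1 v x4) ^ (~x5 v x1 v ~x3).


A definite clause has exactly one positive literal.
Clause 1: 0 positive -> not definite
Clause 2: 1 positive -> definite
Clause 3: 2 positive -> not definite
Clause 4: 2 positive -> not definite
Clause 5: 3 positive -> not definite
Clause 6: 1 positive -> definite
Definite clause count = 2.

2


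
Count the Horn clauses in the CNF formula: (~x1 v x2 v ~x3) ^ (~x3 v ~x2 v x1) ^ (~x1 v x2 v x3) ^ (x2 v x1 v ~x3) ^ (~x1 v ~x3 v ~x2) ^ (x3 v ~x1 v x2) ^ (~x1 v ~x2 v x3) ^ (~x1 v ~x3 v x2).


A Horn clause has at most one positive literal.
Clause 1: 1 positive lit(s) -> Horn
Clause 2: 1 positive lit(s) -> Horn
Clause 3: 2 positive lit(s) -> not Horn
Clause 4: 2 positive lit(s) -> not Horn
Clause 5: 0 positive lit(s) -> Horn
Clause 6: 2 positive lit(s) -> not Horn
Clause 7: 1 positive lit(s) -> Horn
Clause 8: 1 positive lit(s) -> Horn
Total Horn clauses = 5.

5


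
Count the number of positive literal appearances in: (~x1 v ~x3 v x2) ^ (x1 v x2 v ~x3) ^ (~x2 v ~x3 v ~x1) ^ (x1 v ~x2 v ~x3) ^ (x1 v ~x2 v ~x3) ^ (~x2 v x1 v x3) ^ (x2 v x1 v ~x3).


Scan each clause for unnegated literals.
Clause 1: 1 positive; Clause 2: 2 positive; Clause 3: 0 positive; Clause 4: 1 positive; Clause 5: 1 positive; Clause 6: 2 positive; Clause 7: 2 positive.
Total positive literal occurrences = 9.

9


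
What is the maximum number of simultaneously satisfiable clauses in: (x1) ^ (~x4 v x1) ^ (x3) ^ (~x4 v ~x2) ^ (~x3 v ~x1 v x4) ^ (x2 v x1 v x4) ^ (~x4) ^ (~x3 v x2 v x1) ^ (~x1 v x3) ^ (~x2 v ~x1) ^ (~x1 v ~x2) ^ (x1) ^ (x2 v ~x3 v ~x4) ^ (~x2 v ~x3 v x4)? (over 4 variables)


Enumerate all 16 truth assignments.
For each, count how many of the 14 clauses are satisfied.
The formula is not fully satisfiable, so the maximum is below 14.
Maximum simultaneously satisfiable clauses = 13.

13


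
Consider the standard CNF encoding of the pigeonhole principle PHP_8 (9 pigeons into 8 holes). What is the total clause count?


The PHP encoding has two parts:
1) At-least-one-hole clauses: 9 (one per pigeon, each with 8 literals).
2) At-most-one-pigeon-per-hole clauses: 8 holes * C(9,2) = 8 * 36 = 288.
Total clauses = 9 + 288 = 297.

297


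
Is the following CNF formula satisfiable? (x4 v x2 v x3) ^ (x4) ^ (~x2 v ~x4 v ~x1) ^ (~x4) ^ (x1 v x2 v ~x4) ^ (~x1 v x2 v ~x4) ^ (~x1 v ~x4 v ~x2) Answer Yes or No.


Check all 16 possible truth assignments.
Number of satisfying assignments found: 0.
The formula is unsatisfiable.

No


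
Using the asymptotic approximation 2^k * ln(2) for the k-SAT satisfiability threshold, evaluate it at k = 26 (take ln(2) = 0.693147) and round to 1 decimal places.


Using the asymptotic formula: threshold ~ 2^k * ln(2).
2^26 = 67108864.
67108864 * 0.693147 = 46516307.8.

46516307.8


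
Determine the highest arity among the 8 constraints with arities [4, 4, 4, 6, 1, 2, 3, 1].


The arities are: 4, 4, 4, 6, 1, 2, 3, 1.
Scan for the maximum value.
Maximum arity = 6.

6


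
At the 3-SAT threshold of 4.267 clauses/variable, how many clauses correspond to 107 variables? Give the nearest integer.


The 3-SAT phase transition occurs at approximately 4.267 clauses per variable.
m = 4.267 * 107 = 456.569.
Rounded to nearest integer: 457.

457


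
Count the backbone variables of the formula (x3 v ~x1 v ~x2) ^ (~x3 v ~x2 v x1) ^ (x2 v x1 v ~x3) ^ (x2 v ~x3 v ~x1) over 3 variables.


Find all satisfying assignments: 4 model(s).
Check which variables have the same value in every model.
No variable is fixed across all models.
Backbone size = 0.

0


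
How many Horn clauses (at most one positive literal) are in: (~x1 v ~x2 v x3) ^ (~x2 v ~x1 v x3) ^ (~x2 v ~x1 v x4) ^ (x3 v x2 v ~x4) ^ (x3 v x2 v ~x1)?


A Horn clause has at most one positive literal.
Clause 1: 1 positive lit(s) -> Horn
Clause 2: 1 positive lit(s) -> Horn
Clause 3: 1 positive lit(s) -> Horn
Clause 4: 2 positive lit(s) -> not Horn
Clause 5: 2 positive lit(s) -> not Horn
Total Horn clauses = 3.

3


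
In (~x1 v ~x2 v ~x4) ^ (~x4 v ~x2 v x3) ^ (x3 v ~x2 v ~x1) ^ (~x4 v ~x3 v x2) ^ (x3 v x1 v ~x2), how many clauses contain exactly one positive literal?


A definite clause has exactly one positive literal.
Clause 1: 0 positive -> not definite
Clause 2: 1 positive -> definite
Clause 3: 1 positive -> definite
Clause 4: 1 positive -> definite
Clause 5: 2 positive -> not definite
Definite clause count = 3.

3


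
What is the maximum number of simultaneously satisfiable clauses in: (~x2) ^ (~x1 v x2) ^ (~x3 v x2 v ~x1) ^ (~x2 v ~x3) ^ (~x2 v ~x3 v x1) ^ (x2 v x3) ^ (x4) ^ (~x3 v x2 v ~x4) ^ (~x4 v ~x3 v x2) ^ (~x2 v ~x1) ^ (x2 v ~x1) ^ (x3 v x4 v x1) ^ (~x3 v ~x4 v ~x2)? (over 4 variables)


Enumerate all 16 truth assignments.
For each, count how many of the 13 clauses are satisfied.
The formula is not fully satisfiable, so the maximum is below 13.
Maximum simultaneously satisfiable clauses = 12.

12


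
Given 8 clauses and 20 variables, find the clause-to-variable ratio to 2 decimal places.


Clause-to-variable ratio = clauses / variables.
8 / 20 = 0.4.

0.4


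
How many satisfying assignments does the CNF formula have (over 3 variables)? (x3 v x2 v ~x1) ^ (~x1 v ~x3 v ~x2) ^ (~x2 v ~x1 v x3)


Enumerate all 8 truth assignments over 3 variables.
Test each against every clause.
Satisfying assignments found: 5.

5


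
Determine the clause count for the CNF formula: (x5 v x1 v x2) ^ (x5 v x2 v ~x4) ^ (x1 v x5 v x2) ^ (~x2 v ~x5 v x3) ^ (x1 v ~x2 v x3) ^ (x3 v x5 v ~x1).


Each group enclosed in parentheses joined by ^ is one clause.
Counting the conjuncts: 6 clauses.

6


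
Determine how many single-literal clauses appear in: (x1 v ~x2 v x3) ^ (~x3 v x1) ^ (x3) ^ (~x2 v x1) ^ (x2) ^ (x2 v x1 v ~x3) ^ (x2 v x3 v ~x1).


A unit clause contains exactly one literal.
Unit clauses found: (x3), (x2).
Count = 2.

2


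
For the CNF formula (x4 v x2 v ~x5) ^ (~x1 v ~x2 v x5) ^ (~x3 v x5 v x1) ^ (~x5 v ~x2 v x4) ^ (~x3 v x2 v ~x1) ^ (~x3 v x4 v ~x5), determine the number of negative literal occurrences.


Scan each clause for negated literals.
Clause 1: 1 negative; Clause 2: 2 negative; Clause 3: 1 negative; Clause 4: 2 negative; Clause 5: 2 negative; Clause 6: 2 negative.
Total negative literal occurrences = 10.

10


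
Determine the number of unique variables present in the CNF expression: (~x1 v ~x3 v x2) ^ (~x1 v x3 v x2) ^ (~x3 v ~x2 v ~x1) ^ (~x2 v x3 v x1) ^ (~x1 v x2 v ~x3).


Identify each distinct variable in the formula.
Variables found: x1, x2, x3.
Total distinct variables = 3.

3


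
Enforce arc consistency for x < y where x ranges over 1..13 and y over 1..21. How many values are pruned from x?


For the constraint x < y, x needs a supporting value in y's domain.
x can be at most 20 (one less than y's maximum).
Valid x values from domain: 13 out of 13.
Pruned = 13 - 13 = 0.

0


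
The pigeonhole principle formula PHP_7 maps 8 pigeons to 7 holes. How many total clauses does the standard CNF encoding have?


The PHP encoding has two parts:
1) At-least-one-hole clauses: 8 (one per pigeon, each with 7 literals).
2) At-most-one-pigeon-per-hole clauses: 7 holes * C(8,2) = 7 * 28 = 196.
Total clauses = 8 + 196 = 204.

204


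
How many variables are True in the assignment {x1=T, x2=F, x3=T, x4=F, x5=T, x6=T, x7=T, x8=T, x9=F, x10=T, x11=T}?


The weight is the number of variables assigned True.
True variables: x1, x3, x5, x6, x7, x8, x10, x11.
Weight = 8.

8


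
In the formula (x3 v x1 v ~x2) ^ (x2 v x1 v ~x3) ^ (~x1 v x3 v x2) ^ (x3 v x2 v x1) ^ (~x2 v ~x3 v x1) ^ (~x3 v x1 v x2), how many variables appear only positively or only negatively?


A pure literal appears in only one polarity across all clauses.
No pure literals found.
Count = 0.

0


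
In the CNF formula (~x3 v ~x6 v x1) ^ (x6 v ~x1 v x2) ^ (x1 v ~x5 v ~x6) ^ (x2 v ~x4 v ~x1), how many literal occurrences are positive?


Scan each clause for unnegated literals.
Clause 1: 1 positive; Clause 2: 2 positive; Clause 3: 1 positive; Clause 4: 1 positive.
Total positive literal occurrences = 5.

5


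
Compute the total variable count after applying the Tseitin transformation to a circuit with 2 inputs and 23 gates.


The Tseitin transformation introduces one auxiliary variable per gate.
Total variables = inputs + gates = 2 + 23 = 25.

25


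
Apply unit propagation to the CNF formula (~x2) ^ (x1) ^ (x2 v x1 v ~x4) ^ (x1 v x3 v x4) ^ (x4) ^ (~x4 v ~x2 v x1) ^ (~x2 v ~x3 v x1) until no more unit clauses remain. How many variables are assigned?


Unit propagation repeatedly assigns the literal in any unit clause, then simplifies.
Assignments in order: x2 = F, x1 = T, x4 = T.
No further unit clauses remain.
Total variables assigned = 3.

3


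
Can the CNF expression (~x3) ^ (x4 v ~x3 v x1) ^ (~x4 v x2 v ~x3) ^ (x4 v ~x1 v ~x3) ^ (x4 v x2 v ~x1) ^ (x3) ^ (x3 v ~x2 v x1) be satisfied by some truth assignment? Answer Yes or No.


Check all 16 possible truth assignments.
Number of satisfying assignments found: 0.
The formula is unsatisfiable.

No


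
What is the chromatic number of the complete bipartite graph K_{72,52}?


K_{72,52} is bipartite by definition: the two parts are independent sets, with every edge crossing between them.
Color all vertices in one part with color 1 and all vertices in the other part with color 2.
Since the graph has at least one edge, one color does not suffice.
Chromatic number = 2.

2


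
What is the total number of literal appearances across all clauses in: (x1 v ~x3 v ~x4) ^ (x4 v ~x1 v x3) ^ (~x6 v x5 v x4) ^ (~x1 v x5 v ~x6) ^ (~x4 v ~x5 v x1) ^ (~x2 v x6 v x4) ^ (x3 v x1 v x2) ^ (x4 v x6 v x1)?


Clause lengths: 3, 3, 3, 3, 3, 3, 3, 3.
Sum = 3 + 3 + 3 + 3 + 3 + 3 + 3 + 3 = 24.

24


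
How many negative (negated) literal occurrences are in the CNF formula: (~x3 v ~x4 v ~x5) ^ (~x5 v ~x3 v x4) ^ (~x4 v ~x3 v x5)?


Scan each clause for negated literals.
Clause 1: 3 negative; Clause 2: 2 negative; Clause 3: 2 negative.
Total negative literal occurrences = 7.

7


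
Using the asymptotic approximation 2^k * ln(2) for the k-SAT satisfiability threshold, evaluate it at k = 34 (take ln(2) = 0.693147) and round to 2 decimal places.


Using the asymptotic formula: threshold ~ 2^k * ln(2).
2^34 = 17179869184.
17179869184 * 0.693147 = 11908174785.28.

11908174785.28


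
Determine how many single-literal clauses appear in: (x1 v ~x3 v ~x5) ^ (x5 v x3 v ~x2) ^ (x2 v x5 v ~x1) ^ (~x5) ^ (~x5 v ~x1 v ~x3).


A unit clause contains exactly one literal.
Unit clauses found: (~x5).
Count = 1.

1


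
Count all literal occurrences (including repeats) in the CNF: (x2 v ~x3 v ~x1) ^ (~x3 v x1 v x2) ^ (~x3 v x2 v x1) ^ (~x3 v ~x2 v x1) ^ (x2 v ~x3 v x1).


Clause lengths: 3, 3, 3, 3, 3.
Sum = 3 + 3 + 3 + 3 + 3 = 15.

15


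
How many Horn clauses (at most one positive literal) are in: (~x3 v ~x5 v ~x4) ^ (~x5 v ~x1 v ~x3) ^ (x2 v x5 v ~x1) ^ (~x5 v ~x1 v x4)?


A Horn clause has at most one positive literal.
Clause 1: 0 positive lit(s) -> Horn
Clause 2: 0 positive lit(s) -> Horn
Clause 3: 2 positive lit(s) -> not Horn
Clause 4: 1 positive lit(s) -> Horn
Total Horn clauses = 3.

3


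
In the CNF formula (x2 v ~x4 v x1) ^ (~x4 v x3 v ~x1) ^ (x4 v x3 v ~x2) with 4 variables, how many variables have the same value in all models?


Find all satisfying assignments: 10 model(s).
Check which variables have the same value in every model.
No variable is fixed across all models.
Backbone size = 0.

0


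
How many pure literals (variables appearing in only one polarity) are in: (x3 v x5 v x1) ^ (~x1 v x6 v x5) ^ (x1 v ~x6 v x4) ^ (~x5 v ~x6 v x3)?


A pure literal appears in only one polarity across all clauses.
Pure literals: x3 (positive only), x4 (positive only).
Count = 2.

2


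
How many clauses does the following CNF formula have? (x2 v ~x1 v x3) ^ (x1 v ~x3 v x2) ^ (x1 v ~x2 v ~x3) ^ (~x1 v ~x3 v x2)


Each group enclosed in parentheses joined by ^ is one clause.
Counting the conjuncts: 4 clauses.

4


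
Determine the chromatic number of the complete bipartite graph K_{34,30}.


K_{34,30} is bipartite by definition: the two parts are independent sets, with every edge crossing between them.
Color all vertices in one part with color 1 and all vertices in the other part with color 2.
Since the graph has at least one edge, one color does not suffice.
Chromatic number = 2.

2


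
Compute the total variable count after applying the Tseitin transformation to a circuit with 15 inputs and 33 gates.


The Tseitin transformation introduces one auxiliary variable per gate.
Total variables = inputs + gates = 15 + 33 = 48.

48


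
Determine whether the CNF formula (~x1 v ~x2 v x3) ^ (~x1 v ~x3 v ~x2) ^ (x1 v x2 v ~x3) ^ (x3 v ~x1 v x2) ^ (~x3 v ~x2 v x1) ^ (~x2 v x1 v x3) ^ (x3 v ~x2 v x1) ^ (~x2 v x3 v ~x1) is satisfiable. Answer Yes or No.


Check all 8 possible truth assignments.
Number of satisfying assignments found: 2.
The formula is satisfiable.

Yes


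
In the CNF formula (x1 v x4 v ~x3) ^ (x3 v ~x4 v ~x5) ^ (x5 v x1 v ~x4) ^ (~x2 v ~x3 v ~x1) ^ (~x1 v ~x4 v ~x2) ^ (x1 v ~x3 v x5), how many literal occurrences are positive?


Scan each clause for unnegated literals.
Clause 1: 2 positive; Clause 2: 1 positive; Clause 3: 2 positive; Clause 4: 0 positive; Clause 5: 0 positive; Clause 6: 2 positive.
Total positive literal occurrences = 7.

7


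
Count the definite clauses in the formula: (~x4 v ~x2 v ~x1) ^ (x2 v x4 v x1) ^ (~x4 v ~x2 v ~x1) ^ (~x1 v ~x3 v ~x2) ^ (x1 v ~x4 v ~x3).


A definite clause has exactly one positive literal.
Clause 1: 0 positive -> not definite
Clause 2: 3 positive -> not definite
Clause 3: 0 positive -> not definite
Clause 4: 0 positive -> not definite
Clause 5: 1 positive -> definite
Definite clause count = 1.

1


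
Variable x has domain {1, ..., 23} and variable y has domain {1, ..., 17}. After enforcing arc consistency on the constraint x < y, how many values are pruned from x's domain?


For the constraint x < y, x needs a supporting value in y's domain.
x can be at most 16 (one less than y's maximum).
Valid x values from domain: 16 out of 23.
Pruned = 23 - 16 = 7.

7


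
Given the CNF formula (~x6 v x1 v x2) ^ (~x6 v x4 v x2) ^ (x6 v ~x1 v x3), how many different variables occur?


Identify each distinct variable in the formula.
Variables found: x1, x2, x3, x4, x6.
Total distinct variables = 5.

5


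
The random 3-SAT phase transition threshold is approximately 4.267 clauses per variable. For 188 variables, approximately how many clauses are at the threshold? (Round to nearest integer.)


The 3-SAT phase transition occurs at approximately 4.267 clauses per variable.
m = 4.267 * 188 = 802.196.
Rounded to nearest integer: 802.

802


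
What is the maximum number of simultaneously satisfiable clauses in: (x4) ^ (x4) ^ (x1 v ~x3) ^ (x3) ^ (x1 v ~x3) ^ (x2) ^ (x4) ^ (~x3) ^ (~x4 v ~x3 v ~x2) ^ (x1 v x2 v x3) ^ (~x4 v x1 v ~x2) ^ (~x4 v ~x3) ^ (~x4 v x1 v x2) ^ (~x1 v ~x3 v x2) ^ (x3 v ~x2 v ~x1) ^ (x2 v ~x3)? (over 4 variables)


Enumerate all 16 truth assignments.
For each, count how many of the 16 clauses are satisfied.
The formula is not fully satisfiable, so the maximum is below 16.
Maximum simultaneously satisfiable clauses = 14.

14


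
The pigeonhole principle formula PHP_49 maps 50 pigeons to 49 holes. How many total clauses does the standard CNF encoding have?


The PHP encoding has two parts:
1) At-least-one-hole clauses: 50 (one per pigeon, each with 49 literals).
2) At-most-one-pigeon-per-hole clauses: 49 holes * C(50,2) = 49 * 1225 = 60025.
Total clauses = 50 + 60025 = 60075.

60075


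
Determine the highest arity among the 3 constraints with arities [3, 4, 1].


The arities are: 3, 4, 1.
Scan for the maximum value.
Maximum arity = 4.

4


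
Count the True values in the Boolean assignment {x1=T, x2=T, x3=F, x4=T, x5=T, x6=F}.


The weight is the number of variables assigned True.
True variables: x1, x2, x4, x5.
Weight = 4.

4


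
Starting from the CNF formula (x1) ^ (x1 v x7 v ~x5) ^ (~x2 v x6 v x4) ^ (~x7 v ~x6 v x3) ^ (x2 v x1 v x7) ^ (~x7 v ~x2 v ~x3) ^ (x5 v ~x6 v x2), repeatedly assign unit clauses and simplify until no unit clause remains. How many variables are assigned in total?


Unit propagation repeatedly assigns the literal in any unit clause, then simplifies.
Assignments in order: x1 = T.
No further unit clauses remain.
Total variables assigned = 1.

1


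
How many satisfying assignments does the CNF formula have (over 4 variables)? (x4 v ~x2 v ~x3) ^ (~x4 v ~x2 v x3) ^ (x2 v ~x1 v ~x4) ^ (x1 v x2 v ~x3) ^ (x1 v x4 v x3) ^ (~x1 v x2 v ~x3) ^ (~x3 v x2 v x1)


Enumerate all 16 truth assignments over 4 variables.
Test each against every clause.
Satisfying assignments found: 5.

5


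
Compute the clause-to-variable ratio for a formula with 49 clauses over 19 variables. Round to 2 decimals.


Clause-to-variable ratio = clauses / variables.
49 / 19 = 2.58.

2.58


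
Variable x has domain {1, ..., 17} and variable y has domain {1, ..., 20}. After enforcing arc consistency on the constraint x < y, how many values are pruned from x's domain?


For the constraint x < y, x needs a supporting value in y's domain.
x can be at most 19 (one less than y's maximum).
Valid x values from domain: 17 out of 17.
Pruned = 17 - 17 = 0.

0


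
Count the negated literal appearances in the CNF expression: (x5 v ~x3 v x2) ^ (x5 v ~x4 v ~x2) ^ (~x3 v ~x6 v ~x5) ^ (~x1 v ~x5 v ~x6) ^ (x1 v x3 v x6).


Scan each clause for negated literals.
Clause 1: 1 negative; Clause 2: 2 negative; Clause 3: 3 negative; Clause 4: 3 negative; Clause 5: 0 negative.
Total negative literal occurrences = 9.

9


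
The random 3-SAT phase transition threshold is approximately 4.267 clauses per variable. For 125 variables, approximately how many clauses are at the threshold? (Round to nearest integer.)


The 3-SAT phase transition occurs at approximately 4.267 clauses per variable.
m = 4.267 * 125 = 533.375.
Rounded to nearest integer: 533.

533


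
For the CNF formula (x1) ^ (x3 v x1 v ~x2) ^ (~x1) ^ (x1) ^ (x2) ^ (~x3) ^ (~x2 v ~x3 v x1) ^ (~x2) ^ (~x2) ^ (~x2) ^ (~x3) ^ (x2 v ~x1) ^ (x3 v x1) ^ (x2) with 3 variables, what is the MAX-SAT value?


Enumerate all 8 truth assignments.
For each, count how many of the 14 clauses are satisfied.
The formula is not fully satisfiable, so the maximum is below 14.
Maximum simultaneously satisfiable clauses = 10.

10


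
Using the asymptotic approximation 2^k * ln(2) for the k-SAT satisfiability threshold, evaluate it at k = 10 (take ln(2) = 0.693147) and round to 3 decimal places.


Using the asymptotic formula: threshold ~ 2^k * ln(2).
2^10 = 1024.
1024 * 0.693147 = 709.783.

709.783


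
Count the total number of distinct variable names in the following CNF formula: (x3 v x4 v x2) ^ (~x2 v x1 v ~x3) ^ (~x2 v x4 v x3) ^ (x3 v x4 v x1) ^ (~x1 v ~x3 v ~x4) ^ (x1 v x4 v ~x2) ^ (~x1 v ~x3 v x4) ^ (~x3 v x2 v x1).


Identify each distinct variable in the formula.
Variables found: x1, x2, x3, x4.
Total distinct variables = 4.

4


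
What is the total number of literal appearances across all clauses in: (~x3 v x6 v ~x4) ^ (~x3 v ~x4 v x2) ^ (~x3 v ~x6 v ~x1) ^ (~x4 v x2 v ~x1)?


Clause lengths: 3, 3, 3, 3.
Sum = 3 + 3 + 3 + 3 = 12.

12


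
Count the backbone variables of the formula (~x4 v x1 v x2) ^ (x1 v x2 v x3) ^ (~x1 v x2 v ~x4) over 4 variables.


Find all satisfying assignments: 11 model(s).
Check which variables have the same value in every model.
No variable is fixed across all models.
Backbone size = 0.

0


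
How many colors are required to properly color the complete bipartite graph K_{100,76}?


K_{100,76} is bipartite by definition: the two parts are independent sets, with every edge crossing between them.
Color all vertices in one part with color 1 and all vertices in the other part with color 2.
Since the graph has at least one edge, one color does not suffice.
Chromatic number = 2.

2


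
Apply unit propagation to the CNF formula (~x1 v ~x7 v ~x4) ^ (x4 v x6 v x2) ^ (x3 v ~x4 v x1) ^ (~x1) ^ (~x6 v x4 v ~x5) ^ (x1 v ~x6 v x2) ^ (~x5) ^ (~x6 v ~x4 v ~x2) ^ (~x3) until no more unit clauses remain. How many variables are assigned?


Unit propagation repeatedly assigns the literal in any unit clause, then simplifies.
Assignments in order: x1 = F, x5 = F, x3 = F, x4 = F.
No further unit clauses remain.
Total variables assigned = 4.

4


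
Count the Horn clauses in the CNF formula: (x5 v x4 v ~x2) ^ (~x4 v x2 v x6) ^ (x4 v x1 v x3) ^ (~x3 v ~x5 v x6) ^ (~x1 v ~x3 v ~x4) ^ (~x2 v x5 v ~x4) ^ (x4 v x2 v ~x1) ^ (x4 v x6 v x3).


A Horn clause has at most one positive literal.
Clause 1: 2 positive lit(s) -> not Horn
Clause 2: 2 positive lit(s) -> not Horn
Clause 3: 3 positive lit(s) -> not Horn
Clause 4: 1 positive lit(s) -> Horn
Clause 5: 0 positive lit(s) -> Horn
Clause 6: 1 positive lit(s) -> Horn
Clause 7: 2 positive lit(s) -> not Horn
Clause 8: 3 positive lit(s) -> not Horn
Total Horn clauses = 3.

3


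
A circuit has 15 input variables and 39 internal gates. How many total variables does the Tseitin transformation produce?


The Tseitin transformation introduces one auxiliary variable per gate.
Total variables = inputs + gates = 15 + 39 = 54.

54


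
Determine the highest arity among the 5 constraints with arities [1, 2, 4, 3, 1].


The arities are: 1, 2, 4, 3, 1.
Scan for the maximum value.
Maximum arity = 4.

4


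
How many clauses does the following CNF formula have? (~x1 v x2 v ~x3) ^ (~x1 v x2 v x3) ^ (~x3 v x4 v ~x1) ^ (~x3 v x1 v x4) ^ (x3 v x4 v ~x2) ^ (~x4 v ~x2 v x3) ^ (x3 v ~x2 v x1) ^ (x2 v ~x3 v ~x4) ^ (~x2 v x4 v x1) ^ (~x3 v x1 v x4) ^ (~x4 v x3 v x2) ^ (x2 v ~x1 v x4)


Each group enclosed in parentheses joined by ^ is one clause.
Counting the conjuncts: 12 clauses.

12


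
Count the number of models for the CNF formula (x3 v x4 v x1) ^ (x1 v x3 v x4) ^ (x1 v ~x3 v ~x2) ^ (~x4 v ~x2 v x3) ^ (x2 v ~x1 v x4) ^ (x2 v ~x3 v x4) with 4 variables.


Enumerate all 16 truth assignments over 4 variables.
Test each against every clause.
Satisfying assignments found: 7.

7


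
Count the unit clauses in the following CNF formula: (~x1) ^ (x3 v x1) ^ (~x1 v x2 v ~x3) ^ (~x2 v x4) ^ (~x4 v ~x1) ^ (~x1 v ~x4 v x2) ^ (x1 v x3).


A unit clause contains exactly one literal.
Unit clauses found: (~x1).
Count = 1.

1


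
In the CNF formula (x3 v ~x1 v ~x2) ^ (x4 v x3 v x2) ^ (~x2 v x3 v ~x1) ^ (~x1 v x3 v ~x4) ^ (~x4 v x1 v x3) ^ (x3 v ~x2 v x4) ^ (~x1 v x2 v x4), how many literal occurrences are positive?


Scan each clause for unnegated literals.
Clause 1: 1 positive; Clause 2: 3 positive; Clause 3: 1 positive; Clause 4: 1 positive; Clause 5: 2 positive; Clause 6: 2 positive; Clause 7: 2 positive.
Total positive literal occurrences = 12.

12


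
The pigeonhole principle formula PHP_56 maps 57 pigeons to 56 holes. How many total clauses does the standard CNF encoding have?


The PHP encoding has two parts:
1) At-least-one-hole clauses: 57 (one per pigeon, each with 56 literals).
2) At-most-one-pigeon-per-hole clauses: 56 holes * C(57,2) = 56 * 1596 = 89376.
Total clauses = 57 + 89376 = 89433.

89433


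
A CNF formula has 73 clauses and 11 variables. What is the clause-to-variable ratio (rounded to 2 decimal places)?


Clause-to-variable ratio = clauses / variables.
73 / 11 = 6.64.

6.64


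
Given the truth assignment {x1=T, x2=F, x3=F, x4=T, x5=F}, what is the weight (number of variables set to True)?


The weight is the number of variables assigned True.
True variables: x1, x4.
Weight = 2.

2


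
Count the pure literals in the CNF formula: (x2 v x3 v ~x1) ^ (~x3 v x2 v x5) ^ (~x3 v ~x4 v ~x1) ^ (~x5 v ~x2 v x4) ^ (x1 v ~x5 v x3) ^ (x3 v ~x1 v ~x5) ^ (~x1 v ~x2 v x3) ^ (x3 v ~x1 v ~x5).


A pure literal appears in only one polarity across all clauses.
No pure literals found.
Count = 0.

0


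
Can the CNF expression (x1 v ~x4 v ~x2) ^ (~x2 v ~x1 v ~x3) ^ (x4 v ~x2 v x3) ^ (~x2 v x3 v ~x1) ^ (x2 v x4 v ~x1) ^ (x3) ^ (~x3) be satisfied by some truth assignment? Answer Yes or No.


Check all 16 possible truth assignments.
Number of satisfying assignments found: 0.
The formula is unsatisfiable.

No


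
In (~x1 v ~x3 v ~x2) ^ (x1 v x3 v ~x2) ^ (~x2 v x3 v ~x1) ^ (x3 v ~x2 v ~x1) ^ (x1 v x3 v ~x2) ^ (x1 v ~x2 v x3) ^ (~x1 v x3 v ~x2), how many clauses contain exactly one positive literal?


A definite clause has exactly one positive literal.
Clause 1: 0 positive -> not definite
Clause 2: 2 positive -> not definite
Clause 3: 1 positive -> definite
Clause 4: 1 positive -> definite
Clause 5: 2 positive -> not definite
Clause 6: 2 positive -> not definite
Clause 7: 1 positive -> definite
Definite clause count = 3.

3


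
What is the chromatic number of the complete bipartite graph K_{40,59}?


K_{40,59} is bipartite by definition: the two parts are independent sets, with every edge crossing between them.
Color all vertices in one part with color 1 and all vertices in the other part with color 2.
Since the graph has at least one edge, one color does not suffice.
Chromatic number = 2.

2


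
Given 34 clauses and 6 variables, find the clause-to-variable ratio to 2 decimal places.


Clause-to-variable ratio = clauses / variables.
34 / 6 = 5.67.

5.67


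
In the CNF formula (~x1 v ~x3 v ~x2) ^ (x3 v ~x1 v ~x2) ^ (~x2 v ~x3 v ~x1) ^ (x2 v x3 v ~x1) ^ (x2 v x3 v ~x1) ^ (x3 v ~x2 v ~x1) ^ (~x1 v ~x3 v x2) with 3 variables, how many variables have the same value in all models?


Find all satisfying assignments: 4 model(s).
Check which variables have the same value in every model.
Fixed variables: x1=F.
Backbone size = 1.

1


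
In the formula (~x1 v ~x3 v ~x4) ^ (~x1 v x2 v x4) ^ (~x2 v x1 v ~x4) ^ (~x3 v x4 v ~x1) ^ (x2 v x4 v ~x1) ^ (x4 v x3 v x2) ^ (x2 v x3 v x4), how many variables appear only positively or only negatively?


A pure literal appears in only one polarity across all clauses.
No pure literals found.
Count = 0.

0


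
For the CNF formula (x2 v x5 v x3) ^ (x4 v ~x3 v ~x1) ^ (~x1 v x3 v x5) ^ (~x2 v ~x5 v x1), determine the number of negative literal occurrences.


Scan each clause for negated literals.
Clause 1: 0 negative; Clause 2: 2 negative; Clause 3: 1 negative; Clause 4: 2 negative.
Total negative literal occurrences = 5.

5


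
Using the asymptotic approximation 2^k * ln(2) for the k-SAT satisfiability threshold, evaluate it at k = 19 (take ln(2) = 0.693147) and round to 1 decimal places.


Using the asymptotic formula: threshold ~ 2^k * ln(2).
2^19 = 524288.
524288 * 0.693147 = 363408.7.

363408.7


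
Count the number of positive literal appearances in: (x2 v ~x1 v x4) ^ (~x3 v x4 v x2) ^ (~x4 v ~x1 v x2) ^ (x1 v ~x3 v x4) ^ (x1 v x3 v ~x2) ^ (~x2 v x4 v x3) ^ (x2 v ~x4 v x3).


Scan each clause for unnegated literals.
Clause 1: 2 positive; Clause 2: 2 positive; Clause 3: 1 positive; Clause 4: 2 positive; Clause 5: 2 positive; Clause 6: 2 positive; Clause 7: 2 positive.
Total positive literal occurrences = 13.

13


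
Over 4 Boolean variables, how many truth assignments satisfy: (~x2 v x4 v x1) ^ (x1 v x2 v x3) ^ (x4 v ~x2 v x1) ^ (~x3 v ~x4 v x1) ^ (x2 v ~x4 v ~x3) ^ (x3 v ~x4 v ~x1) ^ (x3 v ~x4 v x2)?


Enumerate all 16 truth assignments over 4 variables.
Test each against every clause.
Satisfying assignments found: 7.

7


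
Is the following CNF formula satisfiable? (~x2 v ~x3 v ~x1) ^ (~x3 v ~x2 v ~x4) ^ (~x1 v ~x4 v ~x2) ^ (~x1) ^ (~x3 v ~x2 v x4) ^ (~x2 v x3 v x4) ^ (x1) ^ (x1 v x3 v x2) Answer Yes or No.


Check all 16 possible truth assignments.
Number of satisfying assignments found: 0.
The formula is unsatisfiable.

No


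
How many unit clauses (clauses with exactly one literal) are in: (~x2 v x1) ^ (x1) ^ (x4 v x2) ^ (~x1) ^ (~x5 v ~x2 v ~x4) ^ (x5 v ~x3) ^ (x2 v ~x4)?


A unit clause contains exactly one literal.
Unit clauses found: (x1), (~x1).
Count = 2.

2


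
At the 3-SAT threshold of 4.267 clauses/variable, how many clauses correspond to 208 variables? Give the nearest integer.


The 3-SAT phase transition occurs at approximately 4.267 clauses per variable.
m = 4.267 * 208 = 887.536.
Rounded to nearest integer: 888.

888


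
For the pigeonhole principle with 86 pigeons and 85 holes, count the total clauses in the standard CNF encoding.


The PHP encoding has two parts:
1) At-least-one-hole clauses: 86 (one per pigeon, each with 85 literals).
2) At-most-one-pigeon-per-hole clauses: 85 holes * C(86,2) = 85 * 3655 = 310675.
Total clauses = 86 + 310675 = 310761.

310761


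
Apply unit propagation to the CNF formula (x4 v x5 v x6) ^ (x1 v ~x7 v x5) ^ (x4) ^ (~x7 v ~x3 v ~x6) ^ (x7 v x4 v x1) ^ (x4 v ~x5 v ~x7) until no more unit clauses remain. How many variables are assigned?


Unit propagation repeatedly assigns the literal in any unit clause, then simplifies.
Assignments in order: x4 = T.
No further unit clauses remain.
Total variables assigned = 1.

1


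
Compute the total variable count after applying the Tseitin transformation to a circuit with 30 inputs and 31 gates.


The Tseitin transformation introduces one auxiliary variable per gate.
Total variables = inputs + gates = 30 + 31 = 61.

61


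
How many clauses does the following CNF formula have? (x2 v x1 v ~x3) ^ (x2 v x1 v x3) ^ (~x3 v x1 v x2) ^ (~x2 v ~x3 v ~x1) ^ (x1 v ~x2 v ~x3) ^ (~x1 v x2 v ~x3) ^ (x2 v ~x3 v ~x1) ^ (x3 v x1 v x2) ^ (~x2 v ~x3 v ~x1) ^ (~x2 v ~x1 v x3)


Each group enclosed in parentheses joined by ^ is one clause.
Counting the conjuncts: 10 clauses.

10


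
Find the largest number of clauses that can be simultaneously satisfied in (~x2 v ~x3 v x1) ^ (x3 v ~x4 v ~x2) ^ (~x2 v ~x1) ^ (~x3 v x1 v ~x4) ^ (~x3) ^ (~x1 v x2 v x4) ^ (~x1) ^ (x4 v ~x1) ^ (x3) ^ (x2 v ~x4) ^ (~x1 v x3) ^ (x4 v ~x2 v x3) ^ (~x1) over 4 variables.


Enumerate all 16 truth assignments.
For each, count how many of the 13 clauses are satisfied.
The formula is not fully satisfiable, so the maximum is below 13.
Maximum simultaneously satisfiable clauses = 12.

12


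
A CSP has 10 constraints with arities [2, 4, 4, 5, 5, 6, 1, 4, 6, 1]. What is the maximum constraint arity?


The arities are: 2, 4, 4, 5, 5, 6, 1, 4, 6, 1.
Scan for the maximum value.
Maximum arity = 6.

6


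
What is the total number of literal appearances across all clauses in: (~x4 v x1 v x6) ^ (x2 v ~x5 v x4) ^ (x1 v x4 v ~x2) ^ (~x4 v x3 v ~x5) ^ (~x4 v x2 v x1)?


Clause lengths: 3, 3, 3, 3, 3.
Sum = 3 + 3 + 3 + 3 + 3 = 15.

15


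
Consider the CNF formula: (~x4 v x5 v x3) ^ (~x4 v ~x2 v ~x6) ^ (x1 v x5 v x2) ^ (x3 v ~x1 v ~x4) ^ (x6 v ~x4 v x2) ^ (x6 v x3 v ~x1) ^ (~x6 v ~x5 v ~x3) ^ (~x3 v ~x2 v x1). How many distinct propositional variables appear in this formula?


Identify each distinct variable in the formula.
Variables found: x1, x2, x3, x4, x5, x6.
Total distinct variables = 6.

6


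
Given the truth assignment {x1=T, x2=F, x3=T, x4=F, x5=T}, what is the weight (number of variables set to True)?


The weight is the number of variables assigned True.
True variables: x1, x3, x5.
Weight = 3.

3


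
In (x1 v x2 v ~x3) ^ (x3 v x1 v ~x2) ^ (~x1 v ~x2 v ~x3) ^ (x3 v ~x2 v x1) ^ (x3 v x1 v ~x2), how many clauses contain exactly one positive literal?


A definite clause has exactly one positive literal.
Clause 1: 2 positive -> not definite
Clause 2: 2 positive -> not definite
Clause 3: 0 positive -> not definite
Clause 4: 2 positive -> not definite
Clause 5: 2 positive -> not definite
Definite clause count = 0.

0


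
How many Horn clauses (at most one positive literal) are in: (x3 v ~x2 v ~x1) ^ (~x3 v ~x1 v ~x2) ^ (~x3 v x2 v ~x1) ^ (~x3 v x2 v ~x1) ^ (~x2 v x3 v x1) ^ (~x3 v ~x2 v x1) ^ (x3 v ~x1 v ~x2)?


A Horn clause has at most one positive literal.
Clause 1: 1 positive lit(s) -> Horn
Clause 2: 0 positive lit(s) -> Horn
Clause 3: 1 positive lit(s) -> Horn
Clause 4: 1 positive lit(s) -> Horn
Clause 5: 2 positive lit(s) -> not Horn
Clause 6: 1 positive lit(s) -> Horn
Clause 7: 1 positive lit(s) -> Horn
Total Horn clauses = 6.

6


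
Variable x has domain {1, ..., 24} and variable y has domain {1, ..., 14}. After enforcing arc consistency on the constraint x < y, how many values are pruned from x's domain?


For the constraint x < y, x needs a supporting value in y's domain.
x can be at most 13 (one less than y's maximum).
Valid x values from domain: 13 out of 24.
Pruned = 24 - 13 = 11.

11


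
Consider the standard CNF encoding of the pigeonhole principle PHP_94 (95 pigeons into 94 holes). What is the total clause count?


The PHP encoding has two parts:
1) At-least-one-hole clauses: 95 (one per pigeon, each with 94 literals).
2) At-most-one-pigeon-per-hole clauses: 94 holes * C(95,2) = 94 * 4465 = 419710.
Total clauses = 95 + 419710 = 419805.

419805


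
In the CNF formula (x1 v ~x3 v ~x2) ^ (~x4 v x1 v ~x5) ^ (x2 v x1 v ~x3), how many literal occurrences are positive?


Scan each clause for unnegated literals.
Clause 1: 1 positive; Clause 2: 1 positive; Clause 3: 2 positive.
Total positive literal occurrences = 4.

4
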